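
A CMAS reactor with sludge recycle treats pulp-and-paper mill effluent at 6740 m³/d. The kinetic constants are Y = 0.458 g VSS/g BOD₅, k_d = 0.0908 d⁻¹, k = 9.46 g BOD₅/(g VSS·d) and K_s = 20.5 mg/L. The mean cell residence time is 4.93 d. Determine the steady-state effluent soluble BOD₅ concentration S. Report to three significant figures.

For a completely mixed reactor with recycle the Lawrence–McCarty relation gives S = K_s·(1 + k_d·θ_c) / [θ_c·(Y·k − k_d) − 1] = 20.5 × (1 + 0.0908 × 4.93) / [4.93 × (0.458 × 9.46 − 0.0908) − 1] = 29.68 / 19.91 = 1.490 mg/L.

S ≈ 1.49 mg/L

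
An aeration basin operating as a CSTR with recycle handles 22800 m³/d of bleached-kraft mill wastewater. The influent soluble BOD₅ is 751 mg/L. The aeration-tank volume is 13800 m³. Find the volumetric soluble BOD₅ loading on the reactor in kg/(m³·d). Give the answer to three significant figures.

L_v ≈ 1.24 kg soluble BOD₅/(m³·d)

Applied soluble BOD₅ load per unit volume = Q·S₀/V = (22800 × 751/1000)/13800 = 1.241 kg soluble BOD₅·m⁻³·d⁻¹.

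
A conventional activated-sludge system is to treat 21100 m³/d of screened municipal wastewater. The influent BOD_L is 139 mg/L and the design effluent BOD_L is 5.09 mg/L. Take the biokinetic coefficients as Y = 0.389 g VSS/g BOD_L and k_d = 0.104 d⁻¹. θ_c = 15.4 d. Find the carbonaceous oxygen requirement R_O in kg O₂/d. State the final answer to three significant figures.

The observed yield is Y_obs = Y/(1 + k_d·θ_c) = 0.389 / (1 + 0.104 × 15.4) = 0.389 / 2.602 = 0.1495 g VSS per g BOD_L removed.
ΔS = 139 − 5.09 = 133.9 mg/L, so the substrate removal rate is 21100 × 133.9/1000 = 2826 kg BOD_L/d.
Net sludge production P_X = 0.1495 × 2826 = 422.5 kg VSS/d.
R_O = Q·ΔS − 1.42 P_X = 2826 − 599.9 = 2226 kg O₂/d.

R_O ≈ 2230 kg O₂/d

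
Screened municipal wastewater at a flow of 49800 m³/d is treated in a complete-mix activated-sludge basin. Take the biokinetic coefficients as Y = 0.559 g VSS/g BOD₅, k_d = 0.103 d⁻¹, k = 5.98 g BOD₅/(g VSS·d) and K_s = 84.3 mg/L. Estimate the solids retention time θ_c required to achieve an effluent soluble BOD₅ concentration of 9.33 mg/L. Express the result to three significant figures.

At the target effluent, Y k S/(K_s+S) = 0.559×5.98×9.33/93.63 = 0.3331 d⁻¹.
θ_c = 1/(μ − k_d) = 1/(0.3331 − 0.103) = 1/0.2301 = 4.346 d.

θ_c ≈ 4.35 d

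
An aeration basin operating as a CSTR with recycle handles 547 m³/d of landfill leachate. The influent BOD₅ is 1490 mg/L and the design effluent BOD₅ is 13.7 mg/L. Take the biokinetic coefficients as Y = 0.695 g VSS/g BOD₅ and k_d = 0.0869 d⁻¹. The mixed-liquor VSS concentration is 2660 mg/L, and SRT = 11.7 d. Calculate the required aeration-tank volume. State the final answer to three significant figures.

From the SRT design equation V = Y Q (S₀−S) θ_c / [X (1 + k_d θ_c)] = 0.695 × 547 × (1490 − 13.7) × 11.7 / [2660 × (1 + 0.0869 × 11.7)] = 6.57×10^6 / 5365 = 1224 m³.

V ≈ 1220 m³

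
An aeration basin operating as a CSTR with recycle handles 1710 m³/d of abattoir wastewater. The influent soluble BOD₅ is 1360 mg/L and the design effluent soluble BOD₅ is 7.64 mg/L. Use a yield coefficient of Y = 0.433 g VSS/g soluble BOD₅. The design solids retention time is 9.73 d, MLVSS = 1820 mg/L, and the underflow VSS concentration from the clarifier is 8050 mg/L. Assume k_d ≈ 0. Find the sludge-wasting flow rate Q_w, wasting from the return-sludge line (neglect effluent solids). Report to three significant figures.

Q_w ≈ 124 m³/d

V·X = Y·Q·ΔS·θ_c gives V = 0.433 × 1710 × (1360 − 7.64) × 9.73 / 1820 = 5353 m³.
Wasting from the return line (neglecting effluent solids): Q_w = V·X / (θ_c·X_r) = 5353 × 1820 / (9.73 × 8050) = 124.4 m³/d.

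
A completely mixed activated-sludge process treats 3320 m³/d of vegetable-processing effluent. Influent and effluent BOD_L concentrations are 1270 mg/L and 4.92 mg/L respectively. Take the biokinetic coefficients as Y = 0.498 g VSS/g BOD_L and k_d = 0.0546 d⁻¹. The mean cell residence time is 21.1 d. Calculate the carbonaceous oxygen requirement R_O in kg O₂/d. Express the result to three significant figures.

Y_obs = Y / (1 + k_d θ_c) = 0.498 / (1 + 0.0546 × 21.1) = 0.498 / 2.152 = 0.2314.
ΔS = 1270 − 4.92 = 1265 mg/L, so the substrate removal rate is 3320 × 1265/1000 = 4200 kg BOD_L/d.
Net sludge production P_X = 0.2314 × 4200 = 971.9 kg VSS/d.
Carbonaceous O₂ demand = substrate oxidised − cell-mass equivalent = 4200 − 1.42 × 971.9 = 2820 kg O₂/d.

R_O ≈ 2820 kg O₂/d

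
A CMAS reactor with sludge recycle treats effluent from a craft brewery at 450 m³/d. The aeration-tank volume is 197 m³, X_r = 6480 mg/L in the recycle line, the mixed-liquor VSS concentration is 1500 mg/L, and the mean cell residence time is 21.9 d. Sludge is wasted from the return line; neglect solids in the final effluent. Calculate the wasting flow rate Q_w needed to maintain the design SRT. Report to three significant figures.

Q_w ≈ 2.08 m³/d

θ_c = V·X/(Q_w·X_r) when wasting from the recycle, so Q_w = V·X/(θ_c·X_r) = 197.0 × 1500 / (21.9 × 6480) = 2.082 m³/d.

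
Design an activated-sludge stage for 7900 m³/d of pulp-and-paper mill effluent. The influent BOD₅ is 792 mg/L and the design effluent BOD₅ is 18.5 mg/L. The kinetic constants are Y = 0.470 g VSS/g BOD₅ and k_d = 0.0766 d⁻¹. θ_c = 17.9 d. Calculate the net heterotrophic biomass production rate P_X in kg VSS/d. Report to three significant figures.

Observed yield with endogenous decay: Y_obs = Y / (1 + k_d·θ_c) = 0.470 / (1 + 0.0766 × 17.9) = 0.470 / 2.371 = 0.1982 g VSS/g BOD₅.
ΔS = 792 − 18.5 = 773.5 mg/L, so the substrate removal rate is 7900 × 773.5/1000 = 6111 kg BOD₅/d.
So the net sludge growth is P_X = 0.1982 × 6111 = 1211 kg VSS/d.

P_X ≈ 1210 kg VSS/d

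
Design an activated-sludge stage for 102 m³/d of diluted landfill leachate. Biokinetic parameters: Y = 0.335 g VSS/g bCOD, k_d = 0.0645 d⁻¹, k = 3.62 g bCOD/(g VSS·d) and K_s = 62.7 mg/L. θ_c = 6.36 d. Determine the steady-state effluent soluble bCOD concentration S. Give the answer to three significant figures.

S ≈ 14.0 mg/L

Effluent substrate depends only on kinetics and SRT: S = K_s(1 + k_d θ_c) / [θ_c(Yk − k_d) − 1] = 62.7 × (1 + 0.0645 × 6.36) / [6.36 × (0.335 × 3.62 − 0.0645) − 1] = 88.42 / 6.303 = 14.03 mg/L.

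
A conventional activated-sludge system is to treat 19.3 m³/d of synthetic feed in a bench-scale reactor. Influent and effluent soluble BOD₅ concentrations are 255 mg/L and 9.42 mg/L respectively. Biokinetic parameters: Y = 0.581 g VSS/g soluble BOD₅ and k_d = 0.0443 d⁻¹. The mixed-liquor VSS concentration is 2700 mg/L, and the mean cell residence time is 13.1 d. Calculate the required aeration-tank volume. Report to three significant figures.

Rearranging the biomass balance for a CMAS with decay, V = Y·Q·ΔS·θ_c / [X·(1+k_d θ_c)] = 0.581 × 19.3 × (255 − 9.42) × 13.1 / [2700 × (1 + 0.0443 × 13.1)] = 3.61×10^4 / 4267 = 8.454 m³.

V ≈ 8.45 m³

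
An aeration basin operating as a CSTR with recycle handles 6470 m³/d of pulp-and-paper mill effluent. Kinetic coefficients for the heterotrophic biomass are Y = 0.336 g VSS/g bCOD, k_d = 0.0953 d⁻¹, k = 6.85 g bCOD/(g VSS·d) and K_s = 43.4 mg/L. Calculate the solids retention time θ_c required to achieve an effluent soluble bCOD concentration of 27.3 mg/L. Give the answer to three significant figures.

θ_c ≈ 1.26 d

Specific growth rate at S = 27.3 mg/L: μ = YkS/(K_s+S) = 0.336·6.85·27.3/(43.4+27.3) = 0.8887 d⁻¹.
θ_c = 1/(μ − k_d) = 1/(0.8887 − 0.0953) = 1/0.7934 = 1.260 d.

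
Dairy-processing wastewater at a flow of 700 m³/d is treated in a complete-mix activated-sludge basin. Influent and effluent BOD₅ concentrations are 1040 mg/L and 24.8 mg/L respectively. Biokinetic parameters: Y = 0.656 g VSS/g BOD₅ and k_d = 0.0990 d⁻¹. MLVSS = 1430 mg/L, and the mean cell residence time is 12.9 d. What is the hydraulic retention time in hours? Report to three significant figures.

τ ≈ 63.3 h

Steady-state biomass mass balance: V·X·(1 + k_d·θ_c) = Y·Q·(S₀ − S)·θ_c, so V = 0.656 × 700 × (1040 − 24.8) × 12.9 / [1430 × (1 + 0.0990 × 12.9)] = 6.01×10^6 / 3256 = 1847 m³.
HRT = V/Q = 1847 m³ / 700 m³·d⁻¹ = 2.638 d × 24 = 63.32 h.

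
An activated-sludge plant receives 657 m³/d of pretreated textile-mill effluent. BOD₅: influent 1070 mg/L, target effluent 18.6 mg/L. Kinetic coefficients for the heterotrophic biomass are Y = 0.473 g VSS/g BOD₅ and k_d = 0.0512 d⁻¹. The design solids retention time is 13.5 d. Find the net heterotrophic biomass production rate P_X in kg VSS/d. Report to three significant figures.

Correct the yield for decay: Y_obs = Y/(1 + k_d θ_c) = 0.473 / (1 + 0.0512 × 13.5) = 0.473 / 1.691 = 0.2797.
Substrate removed = Q·(S₀ − S) = 657 m³/d × (1070 − 18.6) g/m³ = 6.91×10^5 g/d = 690.8 kg/d.
Biomass produced: P_X = Y_obs·Q·ΔS = 0.2797 × 690.8 ≈ 193.2 kg VSS/d.

P_X ≈ 193 kg VSS/d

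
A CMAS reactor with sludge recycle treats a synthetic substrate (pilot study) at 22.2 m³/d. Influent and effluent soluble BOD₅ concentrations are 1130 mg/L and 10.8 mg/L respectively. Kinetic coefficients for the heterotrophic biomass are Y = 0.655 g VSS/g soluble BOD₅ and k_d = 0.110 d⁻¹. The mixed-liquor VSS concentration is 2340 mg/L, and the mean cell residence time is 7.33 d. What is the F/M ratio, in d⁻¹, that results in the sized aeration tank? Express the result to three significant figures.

F/M ≈ 0.380 d⁻¹

Rearranging the biomass balance for a CMAS with decay, V = Y·Q·ΔS·θ_c / [X·(1+k_d θ_c)] = 0.655 × 22.2 × (1130 − 10.8) × 7.33 / [2340 × (1 + 0.110 × 7.33)] = 1.19×10^5 / 4227 = 28.22 m³.
F/M = Q·S₀ / (V·X) = 22.2 × 1130 / (28.22 × 2340) = 0.3799 g soluble BOD₅·(g VSS·d)⁻¹.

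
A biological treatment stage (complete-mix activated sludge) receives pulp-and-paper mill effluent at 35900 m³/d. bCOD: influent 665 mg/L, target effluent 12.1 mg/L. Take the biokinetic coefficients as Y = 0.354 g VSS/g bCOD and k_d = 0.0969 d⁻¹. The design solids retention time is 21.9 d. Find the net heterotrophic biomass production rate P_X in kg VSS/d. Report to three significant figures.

P_X ≈ 2660 kg VSS/d

Correct the yield for decay: Y_obs = Y/(1 + k_d θ_c) = 0.354 / (1 + 0.0969 × 21.9) = 0.354 / 3.122 = 0.1134.
ΔS = 665 − 12.1 = 652.9 mg/L, so the substrate removal rate is 35900 × 652.9/1000 = 23439 kg bCOD/d.
Biomass produced: P_X = Y_obs·Q·ΔS = 0.1134 × 23439 ≈ 2658 kg VSS/d.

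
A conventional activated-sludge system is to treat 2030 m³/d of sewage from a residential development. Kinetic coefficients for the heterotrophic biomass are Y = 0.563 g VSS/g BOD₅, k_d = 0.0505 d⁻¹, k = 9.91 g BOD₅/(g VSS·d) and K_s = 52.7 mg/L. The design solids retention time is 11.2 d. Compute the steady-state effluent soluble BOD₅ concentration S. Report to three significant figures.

Effluent substrate depends only on kinetics and SRT: S = K_s(1 + k_d θ_c) / [θ_c(Yk − k_d) − 1] = 52.7 × (1 + 0.0505 × 11.2) / [11.2 × (0.563 × 9.91 − 0.0505) − 1] = 82.51 / 60.92 = 1.354 mg/L.

S ≈ 1.35 mg/L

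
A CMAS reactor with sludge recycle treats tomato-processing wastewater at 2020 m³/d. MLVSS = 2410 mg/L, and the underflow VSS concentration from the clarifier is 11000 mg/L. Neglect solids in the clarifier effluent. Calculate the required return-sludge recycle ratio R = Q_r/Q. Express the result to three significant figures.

R ≈ 0.281

R = Q_r/Q = X/(X_r − X) = 2410 / (11000 − 2410) = 0.2806.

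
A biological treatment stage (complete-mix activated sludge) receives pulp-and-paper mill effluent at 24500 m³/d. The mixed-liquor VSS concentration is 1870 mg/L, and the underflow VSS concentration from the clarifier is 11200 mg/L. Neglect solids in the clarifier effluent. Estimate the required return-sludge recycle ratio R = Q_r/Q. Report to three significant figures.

R ≈ 0.200

Mass balance around the secondary clarifier (neglecting effluent solids): R = X / (X_r − X) = 1870 / (11200 − 1870) = 0.2004.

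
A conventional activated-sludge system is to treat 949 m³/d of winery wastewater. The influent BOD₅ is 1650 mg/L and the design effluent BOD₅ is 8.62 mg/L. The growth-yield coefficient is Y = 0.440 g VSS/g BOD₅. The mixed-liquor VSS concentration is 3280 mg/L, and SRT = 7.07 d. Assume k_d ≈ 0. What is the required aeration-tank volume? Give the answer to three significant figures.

With k_d = 0 the design equation reduces to V = Y Q (S₀−S) θ_c / X = 0.440 × 949 × (1650 − 8.62) × 7.07 / 3280 = 1477 m³.

V ≈ 1480 m³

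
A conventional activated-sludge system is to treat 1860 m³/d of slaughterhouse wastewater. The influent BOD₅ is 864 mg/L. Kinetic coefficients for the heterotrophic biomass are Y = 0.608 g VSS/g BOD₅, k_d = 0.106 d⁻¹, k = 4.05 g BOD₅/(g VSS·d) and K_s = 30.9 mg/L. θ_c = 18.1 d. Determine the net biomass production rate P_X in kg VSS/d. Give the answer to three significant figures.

P_X ≈ 334 kg VSS/d

For a completely mixed reactor with recycle the Lawrence–McCarty relation gives S = K_s·(1 + k_d·θ_c) / [θ_c·(Y·k − k_d) − 1] = 30.9 × (1 + 0.106 × 18.1) / [18.1 × (0.608 × 4.05 − 0.106) − 1] = 90.18 / 41.65 = 2.165 mg/L.
Observed yield with endogenous decay: Y_obs = Y / (1 + k_d·θ_c) = 0.608 / (1 + 0.106 × 18.1) = 0.608 / 2.919 = 0.2083 g VSS/g BOD₅.
Substrate removed = Q·(S₀ − S) = 1860 m³/d × (864 − 2.17) g/m³ = 1.6×10^6 g/d = 1603 kg/d.
So the net sludge growth is P_X = 0.2083 × 1603 = 333.9 kg VSS/d.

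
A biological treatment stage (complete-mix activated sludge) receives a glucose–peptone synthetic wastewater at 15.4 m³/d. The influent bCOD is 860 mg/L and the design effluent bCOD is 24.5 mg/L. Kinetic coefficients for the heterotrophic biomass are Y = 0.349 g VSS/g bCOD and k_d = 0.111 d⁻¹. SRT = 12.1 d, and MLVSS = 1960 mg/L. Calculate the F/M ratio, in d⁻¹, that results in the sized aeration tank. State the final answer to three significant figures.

From the SRT design equation V = Y Q (S₀−S) θ_c / [X (1 + k_d θ_c)] = 0.349 × 15.4 × (860 − 24.5) × 12.1 / [1960 × (1 + 0.111 × 12.1)] = 5.43×10^4 / 4592 = 11.83 m³.
Food-to-microorganism ratio F/M = Q S₀ / (V X) = 15.4 × 860 / (11.83 × 1960) = 0.5711 d⁻¹.

F/M ≈ 0.571 d⁻¹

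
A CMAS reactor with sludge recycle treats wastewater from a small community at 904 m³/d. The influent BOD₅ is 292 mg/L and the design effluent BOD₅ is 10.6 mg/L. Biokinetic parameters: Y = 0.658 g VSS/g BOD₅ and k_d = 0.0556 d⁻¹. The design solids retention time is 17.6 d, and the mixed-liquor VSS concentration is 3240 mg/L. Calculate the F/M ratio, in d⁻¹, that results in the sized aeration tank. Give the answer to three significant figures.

F/M ≈ 0.177 d⁻¹

From the SRT design equation V = Y Q (S₀−S) θ_c / [X (1 + k_d θ_c)] = 0.658 × 904 × (292 − 10.6) × 17.6 / [3240 × (1 + 0.0556 × 17.6)] = 2.95×10^6 / 6411 = 459.6 m³.
Food-to-microorganism ratio F/M = Q S₀ / (V X) = 904 × 292 / (459.6 × 3240) = 0.1773 d⁻¹.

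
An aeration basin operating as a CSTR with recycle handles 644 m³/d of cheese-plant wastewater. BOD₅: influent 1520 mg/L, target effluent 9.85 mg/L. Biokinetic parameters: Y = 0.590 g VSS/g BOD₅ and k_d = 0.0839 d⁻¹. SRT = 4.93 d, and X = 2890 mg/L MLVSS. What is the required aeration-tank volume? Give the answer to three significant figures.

Rearranging the biomass balance for a CMAS with decay, V = Y·Q·ΔS·θ_c / [X·(1+k_d θ_c)] = 0.590 × 644 × (1520 − 9.85) × 4.93 / [2890 × (1 + 0.0839 × 4.93)] = 2.83×10^6 / 4085 = 692.4 m³.

V ≈ 692 m³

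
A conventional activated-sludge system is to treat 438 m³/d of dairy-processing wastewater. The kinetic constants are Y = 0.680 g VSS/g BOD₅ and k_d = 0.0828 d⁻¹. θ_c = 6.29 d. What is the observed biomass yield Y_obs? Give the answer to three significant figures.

Correct the yield for decay: Y_obs = Y/(1 + k_d θ_c) = 0.680 / (1 + 0.0828 × 6.29) = 0.680 / 1.521 = 0.4471.

Y_obs ≈ 0.447 g VSS/g BOD₅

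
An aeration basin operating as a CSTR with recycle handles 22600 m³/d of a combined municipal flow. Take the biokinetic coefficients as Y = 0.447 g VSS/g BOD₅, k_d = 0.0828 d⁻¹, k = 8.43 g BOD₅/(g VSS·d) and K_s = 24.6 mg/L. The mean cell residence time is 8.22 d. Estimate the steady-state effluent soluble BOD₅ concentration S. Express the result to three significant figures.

S ≈ 1.41 mg/L

Effluent substrate depends only on kinetics and SRT: S = K_s(1 + k_d θ_c) / [θ_c(Yk − k_d) − 1] = 24.6 × (1 + 0.0828 × 8.22) / [8.22 × (0.447 × 8.43 − 0.0828) − 1] = 41.34 / 29.29 = 1.411 mg/L.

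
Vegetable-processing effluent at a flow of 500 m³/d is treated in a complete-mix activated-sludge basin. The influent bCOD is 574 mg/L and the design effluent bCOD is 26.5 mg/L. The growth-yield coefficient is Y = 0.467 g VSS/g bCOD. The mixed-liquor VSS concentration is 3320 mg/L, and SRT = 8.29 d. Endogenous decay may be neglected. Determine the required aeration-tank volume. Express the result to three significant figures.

V·X = Y·Q·ΔS·θ_c gives V = 0.467 × 500 × (574 − 26.5) × 8.29 / 3320 = 319.2 m³.

V ≈ 319 m³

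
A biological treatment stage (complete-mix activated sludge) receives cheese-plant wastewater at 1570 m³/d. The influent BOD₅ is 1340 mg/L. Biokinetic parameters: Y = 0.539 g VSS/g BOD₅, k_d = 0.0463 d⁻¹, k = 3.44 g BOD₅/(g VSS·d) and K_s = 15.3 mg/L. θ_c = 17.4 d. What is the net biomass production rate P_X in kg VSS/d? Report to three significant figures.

From the Monod/SRT balance for a CMAS, S = K_s·(1+k_d θ_c)/[θ_c·(Y k − k_d) − 1] = 15.3 × (1 + 0.0463 × 17.4) / [17.4 × (0.539 × 3.44 − 0.0463) − 1] = 27.63 / 30.46 = 0.9071 mg/L.
The observed yield is Y_obs = Y/(1 + k_d·θ_c) = 0.539 / (1 + 0.0463 × 17.4) = 0.539 / 1.806 = 0.2985 g VSS per g BOD₅ removed.
ΔS = 1340 − 0.907 = 1339 mg/L, so the substrate removal rate is 1570 × 1339/1000 = 2102 kg BOD₅/d.
So the net sludge growth is P_X = 0.2985 × 2102 = 627.6 kg VSS/d.

P_X ≈ 628 kg VSS/d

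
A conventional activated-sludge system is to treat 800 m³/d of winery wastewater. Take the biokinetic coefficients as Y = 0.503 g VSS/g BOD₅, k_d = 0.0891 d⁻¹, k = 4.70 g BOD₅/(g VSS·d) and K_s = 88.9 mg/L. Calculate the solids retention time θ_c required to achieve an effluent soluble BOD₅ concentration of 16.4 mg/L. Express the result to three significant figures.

θ_c ≈ 3.58 d

At the target effluent, Y k S/(K_s+S) = 0.503×4.70×16.4/105.3 = 0.3682 d⁻¹.
1/θ_c = 0.3682 − 0.0891 = 0.2791 d⁻¹, so θ_c = 3.583 d.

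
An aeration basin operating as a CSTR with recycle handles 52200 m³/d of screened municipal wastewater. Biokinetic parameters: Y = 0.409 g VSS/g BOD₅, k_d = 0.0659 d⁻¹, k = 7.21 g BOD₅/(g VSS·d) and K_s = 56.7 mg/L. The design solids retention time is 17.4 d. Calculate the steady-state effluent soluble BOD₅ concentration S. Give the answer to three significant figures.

S ≈ 2.48 mg/L

From the Monod/SRT balance for a CMAS, S = K_s·(1+k_d θ_c)/[θ_c·(Y k − k_d) − 1] = 56.7 × (1 + 0.0659 × 17.4) / [17.4 × (0.409 × 7.21 − 0.0659) − 1] = 121.7 / 49.16 = 2.476 mg/L.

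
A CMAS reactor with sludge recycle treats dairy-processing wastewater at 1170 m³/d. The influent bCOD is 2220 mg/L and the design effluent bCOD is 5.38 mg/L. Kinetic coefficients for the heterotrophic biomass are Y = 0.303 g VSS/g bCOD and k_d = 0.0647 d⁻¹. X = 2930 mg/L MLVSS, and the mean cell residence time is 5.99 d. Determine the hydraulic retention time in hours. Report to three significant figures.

τ ≈ 23.7 h

From the SRT design equation V = Y Q (S₀−S) θ_c / [X (1 + k_d θ_c)] = 0.303 × 1170 × (2220 − 5.38) × 5.99 / [2930 × (1 + 0.0647 × 5.99)] = 4.7×10^6 / 4066 = 1157 m³.
τ = V/Q = 1157/1170 = 0.9887 d, or 23.73 h.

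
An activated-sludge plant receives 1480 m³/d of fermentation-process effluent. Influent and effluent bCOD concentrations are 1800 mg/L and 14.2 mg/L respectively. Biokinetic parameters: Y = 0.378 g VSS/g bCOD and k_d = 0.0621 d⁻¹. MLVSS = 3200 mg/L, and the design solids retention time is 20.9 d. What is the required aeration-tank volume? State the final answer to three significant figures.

V ≈ 2840 m³

From the SRT design equation V = Y Q (S₀−S) θ_c / [X (1 + k_d θ_c)] = 0.378 × 1480 × (1800 − 14.2) × 20.9 / [3200 × (1 + 0.0621 × 20.9)] = 2.09×10^7 / 7353 = 2840 m³.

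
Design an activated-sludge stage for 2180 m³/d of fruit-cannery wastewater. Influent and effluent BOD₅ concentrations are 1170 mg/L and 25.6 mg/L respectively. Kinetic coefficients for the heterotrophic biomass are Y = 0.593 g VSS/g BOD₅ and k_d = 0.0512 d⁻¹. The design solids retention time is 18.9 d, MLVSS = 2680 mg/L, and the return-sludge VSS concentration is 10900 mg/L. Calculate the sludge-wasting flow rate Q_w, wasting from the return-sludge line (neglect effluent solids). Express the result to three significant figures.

Q_w ≈ 69.0 m³/d

Steady-state biomass mass balance: V·X·(1 + k_d·θ_c) = Y·Q·(S₀ − S)·θ_c, so V = 0.593 × 2180 × (1170 − 25.6) × 18.9 / [2680 × (1 + 0.0512 × 18.9)] = 2.8×10^7 / 5273 = 5302 m³.
Q_w = (V·X)/(θ_c X_r) = 5302 × 2680 / (18.9 × 10900) = 68.98 m³/d.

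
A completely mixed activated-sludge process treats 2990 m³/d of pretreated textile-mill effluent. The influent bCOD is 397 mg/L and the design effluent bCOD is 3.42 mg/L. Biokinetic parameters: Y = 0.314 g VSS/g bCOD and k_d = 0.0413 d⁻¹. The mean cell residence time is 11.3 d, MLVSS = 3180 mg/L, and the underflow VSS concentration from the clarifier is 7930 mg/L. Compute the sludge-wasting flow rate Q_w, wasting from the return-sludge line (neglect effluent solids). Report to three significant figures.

Steady-state biomass mass balance: V·X·(1 + k_d·θ_c) = Y·Q·(S₀ − S)·θ_c, so V = 0.314 × 2990 × (397 − 3.42) × 11.3 / [3180 × (1 + 0.0413 × 11.3)] = 4.18×10^6 / 4664 = 895.3 m³.
Wasting from the return line (neglecting effluent solids): Q_w = V·X / (θ_c·X_r) = 895.3 × 3180 / (11.3 × 7930) = 31.77 m³/d.

Q_w ≈ 31.8 m³/d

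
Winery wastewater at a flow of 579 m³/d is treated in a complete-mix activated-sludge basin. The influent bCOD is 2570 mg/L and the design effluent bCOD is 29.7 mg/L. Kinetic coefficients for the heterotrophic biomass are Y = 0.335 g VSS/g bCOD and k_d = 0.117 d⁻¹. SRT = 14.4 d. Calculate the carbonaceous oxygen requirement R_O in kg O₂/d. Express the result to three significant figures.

Y_obs = Y / (1 + k_d θ_c) = 0.335 / (1 + 0.117 × 14.4) = 0.335 / 2.685 = 0.1248.
Substrate removed = Q·(S₀ − S) = 579 m³/d × (2570 − 29.7) g/m³ = 1.47×10^6 g/d = 1471 kg/d.
Biomass synthesised: P_X = Y_obs × 1471 = 183.5 kg VSS/d.
R_O = Q·(S₀ − S) − 1.42·P_X = 1471 − 1.42 × 183.5 = 1210 kg O₂/d.

R_O ≈ 1210 kg O₂/d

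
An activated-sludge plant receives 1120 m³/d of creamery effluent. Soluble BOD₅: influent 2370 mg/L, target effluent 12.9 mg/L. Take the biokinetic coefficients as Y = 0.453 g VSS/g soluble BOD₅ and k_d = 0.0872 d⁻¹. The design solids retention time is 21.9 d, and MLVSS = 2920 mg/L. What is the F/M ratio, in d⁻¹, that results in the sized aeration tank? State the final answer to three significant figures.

Steady-state biomass mass balance: V·X·(1 + k_d·θ_c) = Y·Q·(S₀ − S)·θ_c, so V = 0.453 × 1120 × (2370 − 12.9) × 21.9 / [2920 × (1 + 0.0872 × 21.9)] = 2.62×10^7 / 8496 = 3083 m³.
Food-to-microorganism ratio F/M = Q S₀ / (V X) = 1120 × 2370 / (3083 × 2920) = 0.2949 d⁻¹.

F/M ≈ 0.295 d⁻¹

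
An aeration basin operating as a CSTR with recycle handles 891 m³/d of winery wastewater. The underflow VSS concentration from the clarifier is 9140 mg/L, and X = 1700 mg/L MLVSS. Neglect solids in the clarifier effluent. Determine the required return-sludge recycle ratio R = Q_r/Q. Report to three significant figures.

R ≈ 0.228

Solids balance on the clarifier gives (1+R)X = R·X_r, so R = X/(X_r − X) = 1700 / (9140 − 1700) = 0.2285.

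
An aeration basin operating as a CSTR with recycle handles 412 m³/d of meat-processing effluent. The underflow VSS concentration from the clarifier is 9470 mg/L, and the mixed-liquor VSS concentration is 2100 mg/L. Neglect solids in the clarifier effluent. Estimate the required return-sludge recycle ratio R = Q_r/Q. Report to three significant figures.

R ≈ 0.285

R = Q_r/Q = X/(X_r − X) = 2100 / (9470 − 2100) = 0.2849.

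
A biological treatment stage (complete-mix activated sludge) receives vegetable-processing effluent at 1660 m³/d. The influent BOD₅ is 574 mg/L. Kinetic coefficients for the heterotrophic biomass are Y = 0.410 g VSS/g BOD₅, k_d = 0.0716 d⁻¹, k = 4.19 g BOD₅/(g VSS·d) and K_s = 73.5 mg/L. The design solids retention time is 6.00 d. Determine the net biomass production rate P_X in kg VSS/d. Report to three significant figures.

Effluent substrate depends only on kinetics and SRT: S = K_s(1 + k_d θ_c) / [θ_c(Yk − k_d) − 1] = 73.5 × (1 + 0.0716 × 6.00) / [6.00 × (0.410 × 4.19 − 0.0716) − 1] = 105.1 / 8.878 = 11.84 mg/L.
Correct the yield for decay: Y_obs = Y/(1 + k_d θ_c) = 0.410 / (1 + 0.0716 × 6.00) = 0.410 / 1.430 = 0.2868.
Substrate removed = Q·(S₀ − S) = 1660 m³/d × (574 − 11.8) g/m³ = 9.33×10^5 g/d = 933.3 kg/d.
Net biomass production P_X = Y_obs × Q·(S₀ − S) = 0.2868 × 933.3 = 267.7 kg VSS/d.

P_X ≈ 268 kg VSS/d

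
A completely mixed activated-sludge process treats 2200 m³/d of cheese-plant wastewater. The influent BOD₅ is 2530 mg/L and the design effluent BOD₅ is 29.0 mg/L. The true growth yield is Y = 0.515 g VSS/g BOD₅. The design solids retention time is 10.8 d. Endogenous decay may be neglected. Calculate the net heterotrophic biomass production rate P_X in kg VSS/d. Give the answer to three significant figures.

P_X ≈ 2830 kg VSS/d

With endogenous decay neglected, the observed yield equals the true yield: Y_obs = Y = 0.515 g VSS/g BOD₅.
Substrate removed = Q·(S₀ − S) = 2200 m³/d × (2530 − 29.0) g/m³ = 5.5×10^6 g/d = 5502 kg/d.
Biomass produced: P_X = Y_obs·Q·ΔS = 0.5150 × 5502 ≈ 2834 kg VSS/d.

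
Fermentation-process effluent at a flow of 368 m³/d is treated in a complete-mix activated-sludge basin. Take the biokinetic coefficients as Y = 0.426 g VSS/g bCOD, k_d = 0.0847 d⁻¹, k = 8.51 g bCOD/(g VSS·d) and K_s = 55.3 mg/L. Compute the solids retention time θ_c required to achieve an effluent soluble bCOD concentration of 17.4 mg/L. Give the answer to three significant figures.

From 1/θ_c = Y·k·S/(K_s + S) − k_d: Y·k·S/(K_s+S) = 0.426 × 8.51 × 17.4 / (55.3 + 17.4) = 0.8677 d⁻¹.
θ_c = 1/(μ − k_d) = 1/(0.8677 − 0.0847) = 1/0.7830 = 1.277 d.

θ_c ≈ 1.28 d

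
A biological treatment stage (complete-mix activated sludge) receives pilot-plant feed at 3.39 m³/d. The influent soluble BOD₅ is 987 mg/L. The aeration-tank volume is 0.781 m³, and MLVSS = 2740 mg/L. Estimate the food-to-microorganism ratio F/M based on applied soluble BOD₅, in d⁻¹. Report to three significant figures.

F/M ≈ 1.56 d⁻¹

Food-to-microorganism ratio F/M = Q S₀ / (V X) = 3.39 × 987 / (0.7810 × 2740) = 1.564 d⁻¹.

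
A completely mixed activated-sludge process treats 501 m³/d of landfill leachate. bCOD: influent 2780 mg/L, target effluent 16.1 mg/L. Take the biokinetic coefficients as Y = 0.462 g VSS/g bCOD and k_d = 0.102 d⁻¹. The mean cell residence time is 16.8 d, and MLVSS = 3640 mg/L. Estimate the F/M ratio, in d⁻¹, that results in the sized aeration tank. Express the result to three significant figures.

Steady-state biomass mass balance: V·X·(1 + k_d·θ_c) = Y·Q·(S₀ − S)·θ_c, so V = 0.462 × 501 × (2780 − 16.1) × 16.8 / [3640 × (1 + 0.102 × 16.8)] = 1.07×10^7 / 9878 = 1088 m³.
F/M = Q·S₀ / (V·X) = 501 × 2780 / (1088 × 3640) = 0.3517 g bCOD·(g VSS·d)⁻¹.

F/M ≈ 0.352 d⁻¹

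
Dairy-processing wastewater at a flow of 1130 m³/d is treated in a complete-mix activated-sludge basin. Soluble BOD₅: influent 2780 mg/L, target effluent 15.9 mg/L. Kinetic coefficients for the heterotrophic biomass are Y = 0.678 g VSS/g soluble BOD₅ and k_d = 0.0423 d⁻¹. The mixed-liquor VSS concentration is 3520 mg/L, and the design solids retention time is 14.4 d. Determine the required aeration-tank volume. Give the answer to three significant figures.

Rearranging the biomass balance for a CMAS with decay, V = Y·Q·ΔS·θ_c / [X·(1+k_d θ_c)] = 0.678 × 1130 × (2780 − 15.9) × 14.4 / [3520 × (1 + 0.0423 × 14.4)] = 3.05×10^7 / 5664 = 5384 m³.

V ≈ 5380 m³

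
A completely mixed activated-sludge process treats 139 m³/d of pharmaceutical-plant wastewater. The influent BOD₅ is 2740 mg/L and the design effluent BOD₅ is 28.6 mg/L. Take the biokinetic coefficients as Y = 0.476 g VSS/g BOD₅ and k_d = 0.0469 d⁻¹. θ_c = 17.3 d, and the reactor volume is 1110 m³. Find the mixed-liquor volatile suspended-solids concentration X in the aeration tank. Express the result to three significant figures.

From V·X·(1 + k_d·θ_c) = Y·Q·(S₀ − S)·θ_c: X = 0.476 × 139 × (2740 − 28.6) × 17.3 / [1110 × (1 + 0.0469 × 17.3)] = 1544 mg/L.

X ≈ 1540 mg/L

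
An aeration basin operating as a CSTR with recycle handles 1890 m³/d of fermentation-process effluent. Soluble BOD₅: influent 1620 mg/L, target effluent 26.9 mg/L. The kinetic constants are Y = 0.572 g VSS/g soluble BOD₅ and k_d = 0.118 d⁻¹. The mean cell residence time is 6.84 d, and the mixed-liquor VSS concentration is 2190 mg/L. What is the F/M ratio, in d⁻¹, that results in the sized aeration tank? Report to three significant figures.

Rearranging the biomass balance for a CMAS with decay, V = Y·Q·ΔS·θ_c / [X·(1+k_d θ_c)] = 0.572 × 1890 × (1620 − 26.9) × 6.84 / [2190 × (1 + 0.118 × 6.84)] = 1.18×10^7 / 3958 = 2977 m³.
Food-to-microorganism ratio F/M = Q S₀ / (V X) = 1890 × 1620 / (2977 × 2190) = 0.4697 d⁻¹.

F/M ≈ 0.470 d⁻¹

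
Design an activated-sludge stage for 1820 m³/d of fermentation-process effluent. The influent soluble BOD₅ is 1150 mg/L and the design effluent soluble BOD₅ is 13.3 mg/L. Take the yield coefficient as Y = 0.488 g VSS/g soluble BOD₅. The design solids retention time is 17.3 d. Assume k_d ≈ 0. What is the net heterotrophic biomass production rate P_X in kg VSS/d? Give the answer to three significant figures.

P_X ≈ 1010 kg VSS/d

No decay correction is needed, so Y_obs = Y = 0.488.
Mass of soluble BOD₅ removed per day: Q(S₀ − S) = 1820 × 1137 g/m³ = 2069 kg/d.
So the net sludge growth is P_X = 0.4880 × 2069 = 1010 kg VSS/d.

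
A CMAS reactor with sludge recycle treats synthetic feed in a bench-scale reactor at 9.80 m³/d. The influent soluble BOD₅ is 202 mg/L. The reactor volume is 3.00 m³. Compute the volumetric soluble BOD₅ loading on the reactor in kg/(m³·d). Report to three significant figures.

Volumetric loading L_v = Q·S₀ / V = 9.80 × 202 g/m³ / 3.000 m³ = 659.9 g/(m³·d) = 0.6599 kg soluble BOD₅/(m³·d).

L_v ≈ 0.660 kg soluble BOD₅/(m³·d)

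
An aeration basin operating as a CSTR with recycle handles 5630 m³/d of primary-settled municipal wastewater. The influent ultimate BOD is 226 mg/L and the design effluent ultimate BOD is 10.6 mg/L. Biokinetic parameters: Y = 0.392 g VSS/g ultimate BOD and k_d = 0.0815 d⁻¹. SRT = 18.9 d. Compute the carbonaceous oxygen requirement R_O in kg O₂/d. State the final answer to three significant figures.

The observed yield is Y_obs = Y/(1 + k_d·θ_c) = 0.392 / (1 + 0.0815 × 18.9) = 0.392 / 2.540 = 0.1543 g VSS per g ultimate BOD removed.
Mass of ultimate BOD removed per day: Q(S₀ − S) = 5630 × 215.4 g/m³ = 1213 kg/d.
Net sludge production P_X = 0.1543 × 1213 = 187.1 kg VSS/d.
Carbonaceous O₂ demand = substrate oxidised − cell-mass equivalent = 1213 − 1.42 × 187.1 = 947.0 kg O₂/d.

R_O ≈ 947 kg O₂/d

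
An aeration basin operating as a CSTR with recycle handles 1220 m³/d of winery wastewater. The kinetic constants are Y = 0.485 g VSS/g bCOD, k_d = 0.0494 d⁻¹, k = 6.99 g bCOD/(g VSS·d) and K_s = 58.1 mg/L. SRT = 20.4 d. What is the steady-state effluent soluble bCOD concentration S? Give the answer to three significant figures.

Effluent substrate depends only on kinetics and SRT: S = K_s(1 + k_d θ_c) / [θ_c(Yk − k_d) − 1] = 58.1 × (1 + 0.0494 × 20.4) / [20.4 × (0.485 × 6.99 − 0.0494) − 1] = 116.7 / 67.15 = 1.737 mg/L.

S ≈ 1.74 mg/L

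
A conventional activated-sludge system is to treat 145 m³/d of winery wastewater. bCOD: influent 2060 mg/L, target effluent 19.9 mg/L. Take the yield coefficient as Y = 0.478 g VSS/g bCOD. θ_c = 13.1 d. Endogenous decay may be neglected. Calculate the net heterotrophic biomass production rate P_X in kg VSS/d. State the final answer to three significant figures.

P_X ≈ 141 kg VSS/d

No decay correction is needed, so Y_obs = Y = 0.478.
Q·(S₀ − S) = 145 × (2060 − 19.9) × 10⁻³ = 295.8 kg/d removed.
Biomass produced: P_X = Y_obs·Q·ΔS = 0.4780 × 295.8 ≈ 141.4 kg VSS/d.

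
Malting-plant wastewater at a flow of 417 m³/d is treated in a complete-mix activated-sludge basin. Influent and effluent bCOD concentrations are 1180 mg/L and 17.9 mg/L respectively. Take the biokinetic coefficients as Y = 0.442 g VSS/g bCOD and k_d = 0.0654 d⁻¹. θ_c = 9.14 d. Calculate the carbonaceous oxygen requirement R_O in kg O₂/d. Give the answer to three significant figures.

R_O ≈ 294 kg O₂/d

Observed yield with endogenous decay: Y_obs = Y / (1 + k_d·θ_c) = 0.442 / (1 + 0.0654 × 9.14) = 0.442 / 1.598 = 0.2766 g VSS/g bCOD.
Mass of bCOD removed per day: Q(S₀ − S) = 417 × 1162 g/m³ = 484.6 kg/d.
Biomass synthesised: P_X = Y_obs × 484.6 = 134.1 kg VSS/d.
Carbonaceous O₂ demand = substrate oxidised − cell-mass equivalent = 484.6 − 1.42 × 134.1 = 294.2 kg O₂/d.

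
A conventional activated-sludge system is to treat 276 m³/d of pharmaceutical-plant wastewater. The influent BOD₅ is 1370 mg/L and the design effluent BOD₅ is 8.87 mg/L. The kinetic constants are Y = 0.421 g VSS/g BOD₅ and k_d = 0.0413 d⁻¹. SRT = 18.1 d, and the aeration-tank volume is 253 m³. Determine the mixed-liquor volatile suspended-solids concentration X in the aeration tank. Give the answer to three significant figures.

Solving the biomass balance for X: X = Y Q (S₀−S) θ_c / [V (1+k_d θ_c)] = 0.421 × 276 × (1370 − 8.87) × 18.1 / [253 × (1 + 0.0413 × 18.1)] = 6475 mg/L.

X ≈ 6470 mg/L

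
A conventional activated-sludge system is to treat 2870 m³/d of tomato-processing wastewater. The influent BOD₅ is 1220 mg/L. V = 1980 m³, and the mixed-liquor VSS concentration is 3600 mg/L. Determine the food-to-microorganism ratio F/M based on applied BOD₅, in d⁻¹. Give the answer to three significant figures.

F/M ≈ 0.491 d⁻¹

Food-to-microorganism ratio F/M = Q S₀ / (V X) = 2870 × 1220 / (1980 × 3600) = 0.4912 d⁻¹.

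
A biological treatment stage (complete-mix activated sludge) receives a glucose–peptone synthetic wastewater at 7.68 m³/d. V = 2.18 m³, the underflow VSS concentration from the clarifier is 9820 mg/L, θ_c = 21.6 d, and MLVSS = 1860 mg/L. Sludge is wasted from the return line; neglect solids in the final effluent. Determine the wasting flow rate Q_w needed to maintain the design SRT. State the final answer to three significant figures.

Q_w ≈ 0.0191 m³/d

Wasting from the return line (neglecting effluent solids): Q_w = V·X / (θ_c·X_r) = 2.180 × 1860 / (21.6 × 9820) = 0.01912 m³/d.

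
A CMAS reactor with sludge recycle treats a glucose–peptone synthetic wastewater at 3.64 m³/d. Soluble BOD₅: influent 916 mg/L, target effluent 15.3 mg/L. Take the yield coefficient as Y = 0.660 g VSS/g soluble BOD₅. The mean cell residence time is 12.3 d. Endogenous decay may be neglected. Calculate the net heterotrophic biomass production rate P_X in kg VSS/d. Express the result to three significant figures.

P_X ≈ 2.16 kg VSS/d

No decay correction is needed, so Y_obs = Y = 0.660.
Mass of soluble BOD₅ removed per day: Q(S₀ − S) = 3.64 × 900.7 g/m³ = 3.279 kg/d.
Net biomass production P_X = Y_obs × Q·(S₀ − S) = 0.6600 × 3.279 = 2.164 kg VSS/d.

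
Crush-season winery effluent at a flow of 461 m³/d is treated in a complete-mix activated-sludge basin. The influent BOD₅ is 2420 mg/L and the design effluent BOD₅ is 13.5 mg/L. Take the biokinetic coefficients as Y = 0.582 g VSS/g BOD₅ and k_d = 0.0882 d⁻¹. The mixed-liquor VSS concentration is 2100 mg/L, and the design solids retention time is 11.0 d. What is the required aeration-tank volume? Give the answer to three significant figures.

From the SRT design equation V = Y Q (S₀−S) θ_c / [X (1 + k_d θ_c)] = 0.582 × 461 × (2420 − 13.5) × 11.0 / [2100 × (1 + 0.0882 × 11.0)] = 7.1×10^6 / 4137 = 1717 m³.

V ≈ 1720 m³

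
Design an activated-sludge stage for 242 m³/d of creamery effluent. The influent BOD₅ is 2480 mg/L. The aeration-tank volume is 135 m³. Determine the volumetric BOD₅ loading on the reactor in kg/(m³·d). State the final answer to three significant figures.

L_v ≈ 4.45 kg BOD₅/(m³·d)

Volumetric loading L_v = Q·S₀ / V = 242 × 2480 g/m³ / 135.0 m³ = 4446 g/(m³·d) = 4.446 kg BOD₅/(m³·d).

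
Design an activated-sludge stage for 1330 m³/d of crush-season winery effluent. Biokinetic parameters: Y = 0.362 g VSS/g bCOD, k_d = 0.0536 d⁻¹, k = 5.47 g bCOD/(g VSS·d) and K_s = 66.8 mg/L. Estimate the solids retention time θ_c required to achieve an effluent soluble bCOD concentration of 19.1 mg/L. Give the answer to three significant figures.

Specific growth rate at S = 19.1 mg/L: μ = YkS/(K_s+S) = 0.362·5.47·19.1/(66.8+19.1) = 0.4403 d⁻¹.
Then 1/θ_c = μ − k_d = 0.4403 − 0.0536 = 0.3867 d⁻¹, giving θ_c = 2.586 d.

θ_c ≈ 2.59 d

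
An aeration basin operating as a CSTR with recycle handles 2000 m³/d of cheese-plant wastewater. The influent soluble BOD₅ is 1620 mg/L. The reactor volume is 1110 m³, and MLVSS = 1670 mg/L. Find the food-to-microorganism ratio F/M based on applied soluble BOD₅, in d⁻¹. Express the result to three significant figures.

F/M ≈ 1.75 d⁻¹

F/M = Q·S₀ / (V·X) = 2000 × 1620 / (1110 × 1670) = 1.748 g soluble BOD₅·(g VSS·d)⁻¹.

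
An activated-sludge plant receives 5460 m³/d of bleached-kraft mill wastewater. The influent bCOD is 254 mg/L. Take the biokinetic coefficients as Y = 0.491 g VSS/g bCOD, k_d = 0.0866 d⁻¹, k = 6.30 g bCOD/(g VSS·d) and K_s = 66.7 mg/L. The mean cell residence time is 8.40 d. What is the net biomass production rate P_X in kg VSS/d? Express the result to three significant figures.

P_X ≈ 387 kg VSS/d

From the Monod/SRT balance for a CMAS, S = K_s·(1+k_d θ_c)/[θ_c·(Y k − k_d) − 1] = 66.7 × (1 + 0.0866 × 8.40) / [8.40 × (0.491 × 6.30 − 0.0866) − 1] = 115.2 / 24.26 = 4.750 mg/L.
The observed yield is Y_obs = Y/(1 + k_d·θ_c) = 0.491 / (1 + 0.0866 × 8.40) = 0.491 / 1.727 = 0.2842 g VSS per g bCOD removed.
Mass of bCOD removed per day: Q(S₀ − S) = 5460 × 249.2 g/m³ = 1361 kg/d.
P_X = Y_obs · Q(S₀ − S) = 0.2842 × 1361 = 386.8 kg VSS/d.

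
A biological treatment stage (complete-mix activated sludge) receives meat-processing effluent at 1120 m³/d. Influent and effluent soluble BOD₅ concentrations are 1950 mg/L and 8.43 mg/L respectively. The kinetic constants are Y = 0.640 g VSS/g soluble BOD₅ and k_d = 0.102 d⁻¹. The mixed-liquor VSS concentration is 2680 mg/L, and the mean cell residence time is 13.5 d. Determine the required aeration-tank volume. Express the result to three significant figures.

Rearranging the biomass balance for a CMAS with decay, V = Y·Q·ΔS·θ_c / [X·(1+k_d θ_c)] = 0.640 × 1120 × (1950 − 8.43) × 13.5 / [2680 × (1 + 0.102 × 13.5)] = 1.88×10^7 / 6370 = 2949 m³.

V ≈ 2950 m³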